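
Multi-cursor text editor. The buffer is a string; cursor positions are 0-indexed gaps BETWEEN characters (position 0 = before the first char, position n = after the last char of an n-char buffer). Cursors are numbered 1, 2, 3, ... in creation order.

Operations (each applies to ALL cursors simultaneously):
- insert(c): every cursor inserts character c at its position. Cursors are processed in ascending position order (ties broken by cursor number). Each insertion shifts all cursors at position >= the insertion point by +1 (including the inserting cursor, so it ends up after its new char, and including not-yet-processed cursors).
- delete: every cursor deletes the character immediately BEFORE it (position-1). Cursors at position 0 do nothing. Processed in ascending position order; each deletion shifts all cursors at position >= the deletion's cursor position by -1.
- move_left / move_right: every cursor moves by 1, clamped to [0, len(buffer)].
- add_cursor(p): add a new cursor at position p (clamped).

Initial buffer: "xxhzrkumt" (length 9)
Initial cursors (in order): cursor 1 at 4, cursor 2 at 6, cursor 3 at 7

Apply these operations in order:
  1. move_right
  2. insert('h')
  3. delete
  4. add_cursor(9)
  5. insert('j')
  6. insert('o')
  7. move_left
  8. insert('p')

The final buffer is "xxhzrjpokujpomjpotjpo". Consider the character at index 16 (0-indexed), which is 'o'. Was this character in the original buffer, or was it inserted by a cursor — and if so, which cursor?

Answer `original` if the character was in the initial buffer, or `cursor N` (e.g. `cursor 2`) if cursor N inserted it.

Answer: cursor 3

Derivation:
After op 1 (move_right): buffer="xxhzrkumt" (len 9), cursors c1@5 c2@7 c3@8, authorship .........
After op 2 (insert('h')): buffer="xxhzrhkuhmht" (len 12), cursors c1@6 c2@9 c3@11, authorship .....1..2.3.
After op 3 (delete): buffer="xxhzrkumt" (len 9), cursors c1@5 c2@7 c3@8, authorship .........
After op 4 (add_cursor(9)): buffer="xxhzrkumt" (len 9), cursors c1@5 c2@7 c3@8 c4@9, authorship .........
After op 5 (insert('j')): buffer="xxhzrjkujmjtj" (len 13), cursors c1@6 c2@9 c3@11 c4@13, authorship .....1..2.3.4
After op 6 (insert('o')): buffer="xxhzrjokujomjotjo" (len 17), cursors c1@7 c2@11 c3@14 c4@17, authorship .....11..22.33.44
After op 7 (move_left): buffer="xxhzrjokujomjotjo" (len 17), cursors c1@6 c2@10 c3@13 c4@16, authorship .....11..22.33.44
After op 8 (insert('p')): buffer="xxhzrjpokujpomjpotjpo" (len 21), cursors c1@7 c2@12 c3@16 c4@20, authorship .....111..222.333.444
Authorship (.=original, N=cursor N): . . . . . 1 1 1 . . 2 2 2 . 3 3 3 . 4 4 4
Index 16: author = 3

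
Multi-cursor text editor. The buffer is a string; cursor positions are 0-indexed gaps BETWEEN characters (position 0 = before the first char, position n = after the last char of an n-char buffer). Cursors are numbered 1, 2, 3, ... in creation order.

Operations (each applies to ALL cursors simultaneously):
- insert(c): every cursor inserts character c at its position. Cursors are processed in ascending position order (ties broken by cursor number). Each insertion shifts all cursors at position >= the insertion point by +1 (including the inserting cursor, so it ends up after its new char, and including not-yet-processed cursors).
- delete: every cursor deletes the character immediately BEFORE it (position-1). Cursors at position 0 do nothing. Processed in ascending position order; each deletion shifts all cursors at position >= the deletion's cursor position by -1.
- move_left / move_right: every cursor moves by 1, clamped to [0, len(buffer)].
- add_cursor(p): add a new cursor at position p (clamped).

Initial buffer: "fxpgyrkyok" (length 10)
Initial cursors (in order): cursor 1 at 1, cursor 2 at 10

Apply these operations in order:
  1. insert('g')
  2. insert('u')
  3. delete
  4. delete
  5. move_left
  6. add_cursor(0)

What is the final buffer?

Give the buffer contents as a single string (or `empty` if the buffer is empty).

Answer: fxpgyrkyok

Derivation:
After op 1 (insert('g')): buffer="fgxpgyrkyokg" (len 12), cursors c1@2 c2@12, authorship .1.........2
After op 2 (insert('u')): buffer="fguxpgyrkyokgu" (len 14), cursors c1@3 c2@14, authorship .11.........22
After op 3 (delete): buffer="fgxpgyrkyokg" (len 12), cursors c1@2 c2@12, authorship .1.........2
After op 4 (delete): buffer="fxpgyrkyok" (len 10), cursors c1@1 c2@10, authorship ..........
After op 5 (move_left): buffer="fxpgyrkyok" (len 10), cursors c1@0 c2@9, authorship ..........
After op 6 (add_cursor(0)): buffer="fxpgyrkyok" (len 10), cursors c1@0 c3@0 c2@9, authorship ..........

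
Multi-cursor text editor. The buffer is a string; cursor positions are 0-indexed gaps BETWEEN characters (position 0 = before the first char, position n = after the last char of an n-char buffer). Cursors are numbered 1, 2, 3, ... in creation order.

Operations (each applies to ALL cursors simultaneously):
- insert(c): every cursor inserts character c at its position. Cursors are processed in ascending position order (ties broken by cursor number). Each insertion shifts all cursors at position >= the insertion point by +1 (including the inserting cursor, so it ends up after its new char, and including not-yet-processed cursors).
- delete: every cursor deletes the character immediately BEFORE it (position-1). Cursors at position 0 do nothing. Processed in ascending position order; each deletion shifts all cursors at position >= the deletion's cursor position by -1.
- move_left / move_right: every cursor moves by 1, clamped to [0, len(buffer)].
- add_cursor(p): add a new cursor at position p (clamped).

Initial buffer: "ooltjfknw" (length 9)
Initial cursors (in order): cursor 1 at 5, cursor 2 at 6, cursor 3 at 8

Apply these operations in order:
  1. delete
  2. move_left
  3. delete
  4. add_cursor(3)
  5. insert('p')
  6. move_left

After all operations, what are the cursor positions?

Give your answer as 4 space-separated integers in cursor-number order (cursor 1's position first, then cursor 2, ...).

After op 1 (delete): buffer="ooltkw" (len 6), cursors c1@4 c2@4 c3@5, authorship ......
After op 2 (move_left): buffer="ooltkw" (len 6), cursors c1@3 c2@3 c3@4, authorship ......
After op 3 (delete): buffer="okw" (len 3), cursors c1@1 c2@1 c3@1, authorship ...
After op 4 (add_cursor(3)): buffer="okw" (len 3), cursors c1@1 c2@1 c3@1 c4@3, authorship ...
After op 5 (insert('p')): buffer="opppkwp" (len 7), cursors c1@4 c2@4 c3@4 c4@7, authorship .123..4
After op 6 (move_left): buffer="opppkwp" (len 7), cursors c1@3 c2@3 c3@3 c4@6, authorship .123..4

Answer: 3 3 3 6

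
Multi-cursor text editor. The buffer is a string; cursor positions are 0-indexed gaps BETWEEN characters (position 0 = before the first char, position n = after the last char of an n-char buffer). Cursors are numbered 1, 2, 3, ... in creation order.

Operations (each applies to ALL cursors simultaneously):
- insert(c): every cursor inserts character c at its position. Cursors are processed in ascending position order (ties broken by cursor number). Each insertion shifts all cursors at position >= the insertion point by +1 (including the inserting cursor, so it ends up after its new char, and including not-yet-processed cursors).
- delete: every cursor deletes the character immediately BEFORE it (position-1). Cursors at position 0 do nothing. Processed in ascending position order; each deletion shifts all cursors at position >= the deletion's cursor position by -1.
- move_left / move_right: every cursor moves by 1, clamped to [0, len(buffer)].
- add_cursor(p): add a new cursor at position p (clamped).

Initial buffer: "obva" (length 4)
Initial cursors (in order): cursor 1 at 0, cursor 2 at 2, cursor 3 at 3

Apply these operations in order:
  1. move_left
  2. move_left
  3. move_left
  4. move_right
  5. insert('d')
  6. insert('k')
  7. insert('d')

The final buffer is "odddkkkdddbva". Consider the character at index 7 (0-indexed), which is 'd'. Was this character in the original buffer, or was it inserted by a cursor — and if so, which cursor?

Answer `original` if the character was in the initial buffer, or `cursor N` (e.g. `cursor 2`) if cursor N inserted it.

Answer: cursor 1

Derivation:
After op 1 (move_left): buffer="obva" (len 4), cursors c1@0 c2@1 c3@2, authorship ....
After op 2 (move_left): buffer="obva" (len 4), cursors c1@0 c2@0 c3@1, authorship ....
After op 3 (move_left): buffer="obva" (len 4), cursors c1@0 c2@0 c3@0, authorship ....
After op 4 (move_right): buffer="obva" (len 4), cursors c1@1 c2@1 c3@1, authorship ....
After op 5 (insert('d')): buffer="odddbva" (len 7), cursors c1@4 c2@4 c3@4, authorship .123...
After op 6 (insert('k')): buffer="odddkkkbva" (len 10), cursors c1@7 c2@7 c3@7, authorship .123123...
After op 7 (insert('d')): buffer="odddkkkdddbva" (len 13), cursors c1@10 c2@10 c3@10, authorship .123123123...
Authorship (.=original, N=cursor N): . 1 2 3 1 2 3 1 2 3 . . .
Index 7: author = 1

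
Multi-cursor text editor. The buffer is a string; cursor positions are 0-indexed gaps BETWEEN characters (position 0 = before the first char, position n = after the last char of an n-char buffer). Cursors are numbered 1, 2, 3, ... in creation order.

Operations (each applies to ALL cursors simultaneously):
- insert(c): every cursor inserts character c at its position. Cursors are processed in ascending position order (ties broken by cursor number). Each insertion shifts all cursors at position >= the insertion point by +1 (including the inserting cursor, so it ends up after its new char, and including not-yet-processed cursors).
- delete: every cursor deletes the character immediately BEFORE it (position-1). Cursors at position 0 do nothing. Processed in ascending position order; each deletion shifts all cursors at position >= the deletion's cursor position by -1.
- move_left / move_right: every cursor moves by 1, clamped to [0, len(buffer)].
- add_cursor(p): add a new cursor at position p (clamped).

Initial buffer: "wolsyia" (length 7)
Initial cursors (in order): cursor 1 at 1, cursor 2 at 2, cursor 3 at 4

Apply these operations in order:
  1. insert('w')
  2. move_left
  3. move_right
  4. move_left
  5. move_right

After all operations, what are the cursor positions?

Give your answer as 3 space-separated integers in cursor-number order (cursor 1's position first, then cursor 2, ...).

After op 1 (insert('w')): buffer="wwowlswyia" (len 10), cursors c1@2 c2@4 c3@7, authorship .1.2..3...
After op 2 (move_left): buffer="wwowlswyia" (len 10), cursors c1@1 c2@3 c3@6, authorship .1.2..3...
After op 3 (move_right): buffer="wwowlswyia" (len 10), cursors c1@2 c2@4 c3@7, authorship .1.2..3...
After op 4 (move_left): buffer="wwowlswyia" (len 10), cursors c1@1 c2@3 c3@6, authorship .1.2..3...
After op 5 (move_right): buffer="wwowlswyia" (len 10), cursors c1@2 c2@4 c3@7, authorship .1.2..3...

Answer: 2 4 7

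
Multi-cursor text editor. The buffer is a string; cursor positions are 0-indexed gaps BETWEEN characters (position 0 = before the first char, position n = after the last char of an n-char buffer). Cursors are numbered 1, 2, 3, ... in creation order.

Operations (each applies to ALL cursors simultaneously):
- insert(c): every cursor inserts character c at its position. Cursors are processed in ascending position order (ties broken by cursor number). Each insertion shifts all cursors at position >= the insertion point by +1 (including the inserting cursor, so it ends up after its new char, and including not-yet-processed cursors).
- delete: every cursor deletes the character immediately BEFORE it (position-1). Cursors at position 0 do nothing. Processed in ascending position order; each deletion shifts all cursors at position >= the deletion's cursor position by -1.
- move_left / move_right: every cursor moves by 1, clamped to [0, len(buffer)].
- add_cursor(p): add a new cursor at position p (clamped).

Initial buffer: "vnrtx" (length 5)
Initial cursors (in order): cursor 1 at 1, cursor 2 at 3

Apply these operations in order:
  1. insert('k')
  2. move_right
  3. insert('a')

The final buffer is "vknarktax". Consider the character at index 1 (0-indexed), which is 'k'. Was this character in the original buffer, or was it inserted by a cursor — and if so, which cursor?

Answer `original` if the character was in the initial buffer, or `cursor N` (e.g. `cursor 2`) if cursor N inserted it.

After op 1 (insert('k')): buffer="vknrktx" (len 7), cursors c1@2 c2@5, authorship .1..2..
After op 2 (move_right): buffer="vknrktx" (len 7), cursors c1@3 c2@6, authorship .1..2..
After op 3 (insert('a')): buffer="vknarktax" (len 9), cursors c1@4 c2@8, authorship .1.1.2.2.
Authorship (.=original, N=cursor N): . 1 . 1 . 2 . 2 .
Index 1: author = 1

Answer: cursor 1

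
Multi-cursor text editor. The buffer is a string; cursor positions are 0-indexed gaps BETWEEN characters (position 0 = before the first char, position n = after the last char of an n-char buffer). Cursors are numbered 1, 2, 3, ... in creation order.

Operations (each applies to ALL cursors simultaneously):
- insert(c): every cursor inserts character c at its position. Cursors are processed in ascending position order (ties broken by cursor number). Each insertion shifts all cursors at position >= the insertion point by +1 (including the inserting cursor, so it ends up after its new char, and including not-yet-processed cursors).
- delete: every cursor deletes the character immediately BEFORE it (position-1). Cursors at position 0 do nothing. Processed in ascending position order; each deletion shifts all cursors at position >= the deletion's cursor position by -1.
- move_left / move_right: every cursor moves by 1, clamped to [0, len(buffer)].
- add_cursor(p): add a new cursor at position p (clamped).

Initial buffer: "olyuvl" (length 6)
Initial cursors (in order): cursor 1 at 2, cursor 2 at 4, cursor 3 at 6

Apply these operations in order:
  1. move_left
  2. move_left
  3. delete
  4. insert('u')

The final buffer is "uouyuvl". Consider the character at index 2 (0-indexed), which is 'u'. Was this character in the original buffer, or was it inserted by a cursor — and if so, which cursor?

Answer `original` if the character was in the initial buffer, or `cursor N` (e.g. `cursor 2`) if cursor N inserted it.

Answer: cursor 2

Derivation:
After op 1 (move_left): buffer="olyuvl" (len 6), cursors c1@1 c2@3 c3@5, authorship ......
After op 2 (move_left): buffer="olyuvl" (len 6), cursors c1@0 c2@2 c3@4, authorship ......
After op 3 (delete): buffer="oyvl" (len 4), cursors c1@0 c2@1 c3@2, authorship ....
After op 4 (insert('u')): buffer="uouyuvl" (len 7), cursors c1@1 c2@3 c3@5, authorship 1.2.3..
Authorship (.=original, N=cursor N): 1 . 2 . 3 . .
Index 2: author = 2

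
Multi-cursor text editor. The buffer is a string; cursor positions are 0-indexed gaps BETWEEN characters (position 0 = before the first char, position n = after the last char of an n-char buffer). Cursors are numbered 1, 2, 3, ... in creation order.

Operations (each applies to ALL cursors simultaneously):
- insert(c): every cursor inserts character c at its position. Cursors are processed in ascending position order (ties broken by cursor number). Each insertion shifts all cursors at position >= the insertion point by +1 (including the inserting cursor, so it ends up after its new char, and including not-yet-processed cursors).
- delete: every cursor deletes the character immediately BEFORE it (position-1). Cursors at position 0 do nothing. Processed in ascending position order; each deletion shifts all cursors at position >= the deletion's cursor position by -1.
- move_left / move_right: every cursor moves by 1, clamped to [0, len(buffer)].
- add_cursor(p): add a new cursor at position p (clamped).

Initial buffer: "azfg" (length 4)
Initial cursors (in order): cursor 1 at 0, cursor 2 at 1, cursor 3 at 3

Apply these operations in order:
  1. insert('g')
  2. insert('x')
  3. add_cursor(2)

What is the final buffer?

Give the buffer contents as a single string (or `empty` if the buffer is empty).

After op 1 (insert('g')): buffer="gagzfgg" (len 7), cursors c1@1 c2@3 c3@6, authorship 1.2..3.
After op 2 (insert('x')): buffer="gxagxzfgxg" (len 10), cursors c1@2 c2@5 c3@9, authorship 11.22..33.
After op 3 (add_cursor(2)): buffer="gxagxzfgxg" (len 10), cursors c1@2 c4@2 c2@5 c3@9, authorship 11.22..33.

Answer: gxagxzfgxg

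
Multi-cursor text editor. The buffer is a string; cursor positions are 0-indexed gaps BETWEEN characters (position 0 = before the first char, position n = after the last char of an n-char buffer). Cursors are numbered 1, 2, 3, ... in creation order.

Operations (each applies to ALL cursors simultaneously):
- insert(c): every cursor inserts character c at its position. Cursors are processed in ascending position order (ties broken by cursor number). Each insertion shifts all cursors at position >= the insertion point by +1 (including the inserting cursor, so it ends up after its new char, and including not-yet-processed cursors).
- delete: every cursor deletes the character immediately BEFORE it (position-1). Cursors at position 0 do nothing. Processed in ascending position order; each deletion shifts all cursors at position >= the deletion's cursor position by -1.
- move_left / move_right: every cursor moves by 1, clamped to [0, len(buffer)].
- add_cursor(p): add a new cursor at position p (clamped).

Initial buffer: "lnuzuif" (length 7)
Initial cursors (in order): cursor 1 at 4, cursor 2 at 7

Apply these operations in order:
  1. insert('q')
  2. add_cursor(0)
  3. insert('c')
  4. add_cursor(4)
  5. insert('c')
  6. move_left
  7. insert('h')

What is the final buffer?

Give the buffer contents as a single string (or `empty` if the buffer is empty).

After op 1 (insert('q')): buffer="lnuzquifq" (len 9), cursors c1@5 c2@9, authorship ....1...2
After op 2 (add_cursor(0)): buffer="lnuzquifq" (len 9), cursors c3@0 c1@5 c2@9, authorship ....1...2
After op 3 (insert('c')): buffer="clnuzqcuifqc" (len 12), cursors c3@1 c1@7 c2@12, authorship 3....11...22
After op 4 (add_cursor(4)): buffer="clnuzqcuifqc" (len 12), cursors c3@1 c4@4 c1@7 c2@12, authorship 3....11...22
After op 5 (insert('c')): buffer="cclnuczqccuifqcc" (len 16), cursors c3@2 c4@6 c1@10 c2@16, authorship 33...4.111...222
After op 6 (move_left): buffer="cclnuczqccuifqcc" (len 16), cursors c3@1 c4@5 c1@9 c2@15, authorship 33...4.111...222
After op 7 (insert('h')): buffer="chclnuhczqchcuifqchc" (len 20), cursors c3@2 c4@7 c1@12 c2@19, authorship 333...44.1111...2222

Answer: chclnuhczqchcuifqchc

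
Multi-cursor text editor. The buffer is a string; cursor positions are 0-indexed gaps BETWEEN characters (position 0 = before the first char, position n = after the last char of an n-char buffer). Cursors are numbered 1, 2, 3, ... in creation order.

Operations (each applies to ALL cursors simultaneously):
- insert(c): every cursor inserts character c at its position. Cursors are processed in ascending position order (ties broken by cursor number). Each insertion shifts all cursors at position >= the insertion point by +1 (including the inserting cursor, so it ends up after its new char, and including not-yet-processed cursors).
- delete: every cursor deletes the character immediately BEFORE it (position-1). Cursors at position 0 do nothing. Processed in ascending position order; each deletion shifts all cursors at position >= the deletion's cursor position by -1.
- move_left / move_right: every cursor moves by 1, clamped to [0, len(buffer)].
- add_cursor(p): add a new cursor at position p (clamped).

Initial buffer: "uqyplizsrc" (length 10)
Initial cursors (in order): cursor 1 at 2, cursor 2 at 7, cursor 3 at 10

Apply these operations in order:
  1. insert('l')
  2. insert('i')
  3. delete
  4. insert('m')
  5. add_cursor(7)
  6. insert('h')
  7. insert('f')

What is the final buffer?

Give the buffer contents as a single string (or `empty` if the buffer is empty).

After op 1 (insert('l')): buffer="uqlyplizlsrcl" (len 13), cursors c1@3 c2@9 c3@13, authorship ..1.....2...3
After op 2 (insert('i')): buffer="uqliyplizlisrcli" (len 16), cursors c1@4 c2@11 c3@16, authorship ..11.....22...33
After op 3 (delete): buffer="uqlyplizlsrcl" (len 13), cursors c1@3 c2@9 c3@13, authorship ..1.....2...3
After op 4 (insert('m')): buffer="uqlmyplizlmsrclm" (len 16), cursors c1@4 c2@11 c3@16, authorship ..11.....22...33
After op 5 (add_cursor(7)): buffer="uqlmyplizlmsrclm" (len 16), cursors c1@4 c4@7 c2@11 c3@16, authorship ..11.....22...33
After op 6 (insert('h')): buffer="uqlmhyplhizlmhsrclmh" (len 20), cursors c1@5 c4@9 c2@14 c3@20, authorship ..111...4..222...333
After op 7 (insert('f')): buffer="uqlmhfyplhfizlmhfsrclmhf" (len 24), cursors c1@6 c4@11 c2@17 c3@24, authorship ..1111...44..2222...3333

Answer: uqlmhfyplhfizlmhfsrclmhf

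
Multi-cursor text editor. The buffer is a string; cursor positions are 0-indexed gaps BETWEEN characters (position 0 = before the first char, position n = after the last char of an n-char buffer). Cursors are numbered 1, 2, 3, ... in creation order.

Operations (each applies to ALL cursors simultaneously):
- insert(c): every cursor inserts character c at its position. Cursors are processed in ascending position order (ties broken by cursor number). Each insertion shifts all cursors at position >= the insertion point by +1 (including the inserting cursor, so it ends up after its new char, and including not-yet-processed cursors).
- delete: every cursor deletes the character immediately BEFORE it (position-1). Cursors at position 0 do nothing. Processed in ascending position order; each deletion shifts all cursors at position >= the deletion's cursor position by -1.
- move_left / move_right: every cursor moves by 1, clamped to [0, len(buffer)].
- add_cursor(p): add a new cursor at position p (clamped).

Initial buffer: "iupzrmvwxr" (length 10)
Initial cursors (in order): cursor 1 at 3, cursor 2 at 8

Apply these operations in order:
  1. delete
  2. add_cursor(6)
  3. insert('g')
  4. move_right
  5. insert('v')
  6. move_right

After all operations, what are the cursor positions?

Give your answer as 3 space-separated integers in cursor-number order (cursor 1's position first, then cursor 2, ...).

After op 1 (delete): buffer="iuzrmvxr" (len 8), cursors c1@2 c2@6, authorship ........
After op 2 (add_cursor(6)): buffer="iuzrmvxr" (len 8), cursors c1@2 c2@6 c3@6, authorship ........
After op 3 (insert('g')): buffer="iugzrmvggxr" (len 11), cursors c1@3 c2@9 c3@9, authorship ..1....23..
After op 4 (move_right): buffer="iugzrmvggxr" (len 11), cursors c1@4 c2@10 c3@10, authorship ..1....23..
After op 5 (insert('v')): buffer="iugzvrmvggxvvr" (len 14), cursors c1@5 c2@13 c3@13, authorship ..1.1...23.23.
After op 6 (move_right): buffer="iugzvrmvggxvvr" (len 14), cursors c1@6 c2@14 c3@14, authorship ..1.1...23.23.

Answer: 6 14 14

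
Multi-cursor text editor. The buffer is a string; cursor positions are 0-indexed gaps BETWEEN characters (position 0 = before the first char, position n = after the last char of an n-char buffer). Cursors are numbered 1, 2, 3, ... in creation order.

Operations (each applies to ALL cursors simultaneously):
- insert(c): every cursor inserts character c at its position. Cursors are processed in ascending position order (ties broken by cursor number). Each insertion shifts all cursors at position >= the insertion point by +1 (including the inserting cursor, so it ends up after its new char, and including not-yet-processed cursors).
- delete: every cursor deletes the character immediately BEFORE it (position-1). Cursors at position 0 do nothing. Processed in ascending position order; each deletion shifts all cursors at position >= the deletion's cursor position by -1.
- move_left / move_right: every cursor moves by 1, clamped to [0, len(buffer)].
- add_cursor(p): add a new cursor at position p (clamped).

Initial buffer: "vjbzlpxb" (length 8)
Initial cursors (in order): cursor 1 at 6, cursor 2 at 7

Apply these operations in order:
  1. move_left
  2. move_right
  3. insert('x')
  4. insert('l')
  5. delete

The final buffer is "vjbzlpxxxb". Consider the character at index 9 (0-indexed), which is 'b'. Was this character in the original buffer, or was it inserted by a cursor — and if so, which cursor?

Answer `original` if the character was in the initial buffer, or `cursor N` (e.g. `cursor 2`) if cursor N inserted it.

Answer: original

Derivation:
After op 1 (move_left): buffer="vjbzlpxb" (len 8), cursors c1@5 c2@6, authorship ........
After op 2 (move_right): buffer="vjbzlpxb" (len 8), cursors c1@6 c2@7, authorship ........
After op 3 (insert('x')): buffer="vjbzlpxxxb" (len 10), cursors c1@7 c2@9, authorship ......1.2.
After op 4 (insert('l')): buffer="vjbzlpxlxxlb" (len 12), cursors c1@8 c2@11, authorship ......11.22.
After op 5 (delete): buffer="vjbzlpxxxb" (len 10), cursors c1@7 c2@9, authorship ......1.2.
Authorship (.=original, N=cursor N): . . . . . . 1 . 2 .
Index 9: author = original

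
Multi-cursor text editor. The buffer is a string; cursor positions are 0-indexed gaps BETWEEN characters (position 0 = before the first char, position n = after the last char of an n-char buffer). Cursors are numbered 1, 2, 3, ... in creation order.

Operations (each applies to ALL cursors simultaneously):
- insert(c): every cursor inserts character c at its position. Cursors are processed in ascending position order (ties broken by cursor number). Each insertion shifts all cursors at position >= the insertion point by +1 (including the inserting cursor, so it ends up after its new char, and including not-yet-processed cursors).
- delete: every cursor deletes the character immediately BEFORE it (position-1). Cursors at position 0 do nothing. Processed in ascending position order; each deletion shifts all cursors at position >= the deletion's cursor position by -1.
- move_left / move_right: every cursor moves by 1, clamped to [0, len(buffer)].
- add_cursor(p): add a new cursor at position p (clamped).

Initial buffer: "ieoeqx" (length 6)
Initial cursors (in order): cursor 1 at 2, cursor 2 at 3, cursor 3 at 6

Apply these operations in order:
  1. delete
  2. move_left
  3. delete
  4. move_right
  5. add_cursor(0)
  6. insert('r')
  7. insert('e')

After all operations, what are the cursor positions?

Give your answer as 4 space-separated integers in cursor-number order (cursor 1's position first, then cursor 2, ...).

After op 1 (delete): buffer="ieq" (len 3), cursors c1@1 c2@1 c3@3, authorship ...
After op 2 (move_left): buffer="ieq" (len 3), cursors c1@0 c2@0 c3@2, authorship ...
After op 3 (delete): buffer="iq" (len 2), cursors c1@0 c2@0 c3@1, authorship ..
After op 4 (move_right): buffer="iq" (len 2), cursors c1@1 c2@1 c3@2, authorship ..
After op 5 (add_cursor(0)): buffer="iq" (len 2), cursors c4@0 c1@1 c2@1 c3@2, authorship ..
After op 6 (insert('r')): buffer="rirrqr" (len 6), cursors c4@1 c1@4 c2@4 c3@6, authorship 4.12.3
After op 7 (insert('e')): buffer="reirreeqre" (len 10), cursors c4@2 c1@7 c2@7 c3@10, authorship 44.1212.33

Answer: 7 7 10 2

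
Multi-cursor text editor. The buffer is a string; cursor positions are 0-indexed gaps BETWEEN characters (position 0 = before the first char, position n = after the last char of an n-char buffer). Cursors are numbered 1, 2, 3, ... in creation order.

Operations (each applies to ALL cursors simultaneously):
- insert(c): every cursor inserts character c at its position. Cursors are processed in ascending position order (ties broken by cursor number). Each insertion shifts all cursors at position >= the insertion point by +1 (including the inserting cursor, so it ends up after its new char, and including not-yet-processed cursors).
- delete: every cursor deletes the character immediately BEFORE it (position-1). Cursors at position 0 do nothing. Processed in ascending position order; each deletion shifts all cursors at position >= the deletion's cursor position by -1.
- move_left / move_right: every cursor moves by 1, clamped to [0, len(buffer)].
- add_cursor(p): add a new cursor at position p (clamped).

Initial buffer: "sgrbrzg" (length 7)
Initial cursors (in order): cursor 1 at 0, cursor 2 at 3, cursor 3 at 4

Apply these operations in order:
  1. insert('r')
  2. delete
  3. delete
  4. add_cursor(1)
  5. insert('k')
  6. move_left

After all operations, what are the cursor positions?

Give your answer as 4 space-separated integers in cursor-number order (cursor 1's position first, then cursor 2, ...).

After op 1 (insert('r')): buffer="rsgrrbrrzg" (len 10), cursors c1@1 c2@5 c3@7, authorship 1...2.3...
After op 2 (delete): buffer="sgrbrzg" (len 7), cursors c1@0 c2@3 c3@4, authorship .......
After op 3 (delete): buffer="sgrzg" (len 5), cursors c1@0 c2@2 c3@2, authorship .....
After op 4 (add_cursor(1)): buffer="sgrzg" (len 5), cursors c1@0 c4@1 c2@2 c3@2, authorship .....
After op 5 (insert('k')): buffer="kskgkkrzg" (len 9), cursors c1@1 c4@3 c2@6 c3@6, authorship 1.4.23...
After op 6 (move_left): buffer="kskgkkrzg" (len 9), cursors c1@0 c4@2 c2@5 c3@5, authorship 1.4.23...

Answer: 0 5 5 2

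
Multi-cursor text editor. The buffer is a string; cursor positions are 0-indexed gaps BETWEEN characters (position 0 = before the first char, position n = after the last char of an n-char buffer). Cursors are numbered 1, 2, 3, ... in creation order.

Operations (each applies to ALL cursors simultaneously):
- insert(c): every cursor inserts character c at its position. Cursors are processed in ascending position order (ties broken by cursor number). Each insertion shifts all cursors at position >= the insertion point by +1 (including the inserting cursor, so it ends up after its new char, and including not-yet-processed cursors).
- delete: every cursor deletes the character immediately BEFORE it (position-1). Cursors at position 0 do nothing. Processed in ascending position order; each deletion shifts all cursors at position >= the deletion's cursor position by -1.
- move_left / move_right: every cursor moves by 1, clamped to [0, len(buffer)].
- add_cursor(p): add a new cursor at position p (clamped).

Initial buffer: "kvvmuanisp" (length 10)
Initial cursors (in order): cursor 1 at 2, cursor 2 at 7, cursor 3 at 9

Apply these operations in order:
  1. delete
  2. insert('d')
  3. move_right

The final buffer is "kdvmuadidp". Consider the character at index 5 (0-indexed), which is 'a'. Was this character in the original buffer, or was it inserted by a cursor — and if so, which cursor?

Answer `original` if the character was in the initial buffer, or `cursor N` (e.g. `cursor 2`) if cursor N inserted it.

After op 1 (delete): buffer="kvmuaip" (len 7), cursors c1@1 c2@5 c3@6, authorship .......
After op 2 (insert('d')): buffer="kdvmuadidp" (len 10), cursors c1@2 c2@7 c3@9, authorship .1....2.3.
After op 3 (move_right): buffer="kdvmuadidp" (len 10), cursors c1@3 c2@8 c3@10, authorship .1....2.3.
Authorship (.=original, N=cursor N): . 1 . . . . 2 . 3 .
Index 5: author = original

Answer: original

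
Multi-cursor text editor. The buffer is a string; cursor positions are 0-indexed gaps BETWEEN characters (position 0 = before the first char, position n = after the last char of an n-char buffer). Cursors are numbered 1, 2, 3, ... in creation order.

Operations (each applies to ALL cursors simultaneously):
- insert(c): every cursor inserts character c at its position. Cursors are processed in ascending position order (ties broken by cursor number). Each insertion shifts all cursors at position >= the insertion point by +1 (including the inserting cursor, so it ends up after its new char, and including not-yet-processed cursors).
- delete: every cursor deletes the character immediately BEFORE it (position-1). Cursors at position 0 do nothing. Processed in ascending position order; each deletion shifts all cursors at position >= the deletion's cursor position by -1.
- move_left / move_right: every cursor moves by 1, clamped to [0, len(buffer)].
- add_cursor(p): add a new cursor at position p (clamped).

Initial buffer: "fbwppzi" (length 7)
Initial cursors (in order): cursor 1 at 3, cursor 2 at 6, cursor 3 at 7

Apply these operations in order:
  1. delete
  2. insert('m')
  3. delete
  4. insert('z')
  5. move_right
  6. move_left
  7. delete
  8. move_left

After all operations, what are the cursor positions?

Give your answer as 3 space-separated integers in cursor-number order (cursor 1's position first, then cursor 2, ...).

After op 1 (delete): buffer="fbpp" (len 4), cursors c1@2 c2@4 c3@4, authorship ....
After op 2 (insert('m')): buffer="fbmppmm" (len 7), cursors c1@3 c2@7 c3@7, authorship ..1..23
After op 3 (delete): buffer="fbpp" (len 4), cursors c1@2 c2@4 c3@4, authorship ....
After op 4 (insert('z')): buffer="fbzppzz" (len 7), cursors c1@3 c2@7 c3@7, authorship ..1..23
After op 5 (move_right): buffer="fbzppzz" (len 7), cursors c1@4 c2@7 c3@7, authorship ..1..23
After op 6 (move_left): buffer="fbzppzz" (len 7), cursors c1@3 c2@6 c3@6, authorship ..1..23
After op 7 (delete): buffer="fbpz" (len 4), cursors c1@2 c2@3 c3@3, authorship ...3
After op 8 (move_left): buffer="fbpz" (len 4), cursors c1@1 c2@2 c3@2, authorship ...3

Answer: 1 2 2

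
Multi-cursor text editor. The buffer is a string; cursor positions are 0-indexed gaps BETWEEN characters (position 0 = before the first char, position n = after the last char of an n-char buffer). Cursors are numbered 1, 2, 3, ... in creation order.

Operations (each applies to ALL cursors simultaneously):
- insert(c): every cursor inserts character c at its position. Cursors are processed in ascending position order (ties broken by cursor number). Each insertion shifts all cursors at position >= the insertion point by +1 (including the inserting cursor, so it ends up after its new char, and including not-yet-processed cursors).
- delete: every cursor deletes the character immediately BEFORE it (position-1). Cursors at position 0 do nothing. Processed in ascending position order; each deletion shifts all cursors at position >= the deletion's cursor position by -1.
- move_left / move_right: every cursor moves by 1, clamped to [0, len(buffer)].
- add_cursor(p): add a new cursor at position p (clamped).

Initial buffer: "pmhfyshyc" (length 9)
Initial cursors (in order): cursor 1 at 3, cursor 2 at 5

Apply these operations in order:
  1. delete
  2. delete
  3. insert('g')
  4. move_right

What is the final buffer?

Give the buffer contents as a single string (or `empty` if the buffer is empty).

Answer: pggshyc

Derivation:
After op 1 (delete): buffer="pmfshyc" (len 7), cursors c1@2 c2@3, authorship .......
After op 2 (delete): buffer="pshyc" (len 5), cursors c1@1 c2@1, authorship .....
After op 3 (insert('g')): buffer="pggshyc" (len 7), cursors c1@3 c2@3, authorship .12....
After op 4 (move_right): buffer="pggshyc" (len 7), cursors c1@4 c2@4, authorship .12....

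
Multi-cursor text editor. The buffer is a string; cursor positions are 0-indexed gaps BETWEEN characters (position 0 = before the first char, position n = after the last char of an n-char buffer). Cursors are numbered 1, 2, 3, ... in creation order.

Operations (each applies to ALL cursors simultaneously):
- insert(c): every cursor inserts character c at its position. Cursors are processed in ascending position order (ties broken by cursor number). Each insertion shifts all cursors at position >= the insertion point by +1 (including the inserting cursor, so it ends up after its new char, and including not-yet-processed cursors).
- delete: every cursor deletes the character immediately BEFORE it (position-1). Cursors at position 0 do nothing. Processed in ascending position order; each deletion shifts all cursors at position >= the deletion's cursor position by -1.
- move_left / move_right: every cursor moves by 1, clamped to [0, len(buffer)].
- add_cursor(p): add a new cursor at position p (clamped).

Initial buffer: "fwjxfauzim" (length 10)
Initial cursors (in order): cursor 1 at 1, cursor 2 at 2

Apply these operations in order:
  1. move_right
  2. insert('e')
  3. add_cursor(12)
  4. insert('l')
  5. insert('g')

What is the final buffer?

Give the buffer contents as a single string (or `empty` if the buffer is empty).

After op 1 (move_right): buffer="fwjxfauzim" (len 10), cursors c1@2 c2@3, authorship ..........
After op 2 (insert('e')): buffer="fwejexfauzim" (len 12), cursors c1@3 c2@5, authorship ..1.2.......
After op 3 (add_cursor(12)): buffer="fwejexfauzim" (len 12), cursors c1@3 c2@5 c3@12, authorship ..1.2.......
After op 4 (insert('l')): buffer="fweljelxfauziml" (len 15), cursors c1@4 c2@7 c3@15, authorship ..11.22.......3
After op 5 (insert('g')): buffer="fwelgjelgxfauzimlg" (len 18), cursors c1@5 c2@9 c3@18, authorship ..111.222.......33

Answer: fwelgjelgxfauzimlg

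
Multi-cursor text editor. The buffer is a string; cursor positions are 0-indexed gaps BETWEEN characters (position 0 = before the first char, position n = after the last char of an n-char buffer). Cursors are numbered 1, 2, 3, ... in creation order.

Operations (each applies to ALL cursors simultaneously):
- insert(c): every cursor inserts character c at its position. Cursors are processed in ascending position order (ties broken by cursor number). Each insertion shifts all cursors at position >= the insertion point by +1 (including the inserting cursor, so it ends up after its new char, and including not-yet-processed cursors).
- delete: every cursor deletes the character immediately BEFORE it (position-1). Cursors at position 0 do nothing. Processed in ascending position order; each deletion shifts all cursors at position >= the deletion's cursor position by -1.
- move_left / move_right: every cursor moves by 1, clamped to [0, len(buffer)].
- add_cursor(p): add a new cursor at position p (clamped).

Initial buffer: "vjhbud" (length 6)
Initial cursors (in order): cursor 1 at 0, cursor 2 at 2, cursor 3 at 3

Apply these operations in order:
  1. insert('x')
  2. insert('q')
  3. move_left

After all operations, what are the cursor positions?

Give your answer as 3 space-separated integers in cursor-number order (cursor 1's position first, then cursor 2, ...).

Answer: 1 5 8

Derivation:
After op 1 (insert('x')): buffer="xvjxhxbud" (len 9), cursors c1@1 c2@4 c3@6, authorship 1..2.3...
After op 2 (insert('q')): buffer="xqvjxqhxqbud" (len 12), cursors c1@2 c2@6 c3@9, authorship 11..22.33...
After op 3 (move_left): buffer="xqvjxqhxqbud" (len 12), cursors c1@1 c2@5 c3@8, authorship 11..22.33...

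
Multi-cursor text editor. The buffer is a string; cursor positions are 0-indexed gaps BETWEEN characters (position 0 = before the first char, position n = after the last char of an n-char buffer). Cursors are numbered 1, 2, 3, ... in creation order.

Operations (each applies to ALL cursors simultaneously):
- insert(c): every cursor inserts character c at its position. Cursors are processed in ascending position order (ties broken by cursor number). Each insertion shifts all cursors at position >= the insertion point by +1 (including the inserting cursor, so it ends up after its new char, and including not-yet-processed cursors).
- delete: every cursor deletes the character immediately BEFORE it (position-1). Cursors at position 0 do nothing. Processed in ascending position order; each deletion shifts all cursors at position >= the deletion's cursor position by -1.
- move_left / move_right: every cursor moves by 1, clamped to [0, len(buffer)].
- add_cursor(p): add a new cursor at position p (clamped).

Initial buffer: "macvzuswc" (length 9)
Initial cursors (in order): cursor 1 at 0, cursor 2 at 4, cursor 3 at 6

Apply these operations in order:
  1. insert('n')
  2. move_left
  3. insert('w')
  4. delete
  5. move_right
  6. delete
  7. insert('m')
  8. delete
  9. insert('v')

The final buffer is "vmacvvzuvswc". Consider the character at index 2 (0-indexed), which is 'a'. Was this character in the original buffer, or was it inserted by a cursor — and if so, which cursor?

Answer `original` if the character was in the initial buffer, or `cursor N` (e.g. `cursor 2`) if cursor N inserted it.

Answer: original

Derivation:
After op 1 (insert('n')): buffer="nmacvnzunswc" (len 12), cursors c1@1 c2@6 c3@9, authorship 1....2..3...
After op 2 (move_left): buffer="nmacvnzunswc" (len 12), cursors c1@0 c2@5 c3@8, authorship 1....2..3...
After op 3 (insert('w')): buffer="wnmacvwnzuwnswc" (len 15), cursors c1@1 c2@7 c3@11, authorship 11....22..33...
After op 4 (delete): buffer="nmacvnzunswc" (len 12), cursors c1@0 c2@5 c3@8, authorship 1....2..3...
After op 5 (move_right): buffer="nmacvnzunswc" (len 12), cursors c1@1 c2@6 c3@9, authorship 1....2..3...
After op 6 (delete): buffer="macvzuswc" (len 9), cursors c1@0 c2@4 c3@6, authorship .........
After op 7 (insert('m')): buffer="mmacvmzumswc" (len 12), cursors c1@1 c2@6 c3@9, authorship 1....2..3...
After op 8 (delete): buffer="macvzuswc" (len 9), cursors c1@0 c2@4 c3@6, authorship .........
After op 9 (insert('v')): buffer="vmacvvzuvswc" (len 12), cursors c1@1 c2@6 c3@9, authorship 1....2..3...
Authorship (.=original, N=cursor N): 1 . . . . 2 . . 3 . . .
Index 2: author = original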